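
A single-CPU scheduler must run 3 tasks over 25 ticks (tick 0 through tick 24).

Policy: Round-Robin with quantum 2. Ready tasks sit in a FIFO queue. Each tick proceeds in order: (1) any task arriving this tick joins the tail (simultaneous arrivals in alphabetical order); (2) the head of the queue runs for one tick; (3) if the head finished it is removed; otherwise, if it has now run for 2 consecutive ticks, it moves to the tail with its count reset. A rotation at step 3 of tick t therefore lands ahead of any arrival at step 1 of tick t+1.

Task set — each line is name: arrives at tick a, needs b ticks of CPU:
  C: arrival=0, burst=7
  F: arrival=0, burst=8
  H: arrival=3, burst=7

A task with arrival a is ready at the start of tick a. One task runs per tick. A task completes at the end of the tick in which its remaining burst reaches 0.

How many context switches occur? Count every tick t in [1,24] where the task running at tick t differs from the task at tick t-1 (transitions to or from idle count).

t=0: queue=[C,F] q_used=0 → run C
t=1: queue=[C,F] q_used=1 → run C
t=2: queue=[F,C] q_used=0 → run F
t=3: queue=[F,C,H] q_used=1 → run F
t=4: queue=[C,H,F] q_used=0 → run C
t=5: queue=[C,H,F] q_used=1 → run C
t=6: queue=[H,F,C] q_used=0 → run H
t=7: queue=[H,F,C] q_used=1 → run H
t=8: queue=[F,C,H] q_used=0 → run F
t=9: queue=[F,C,H] q_used=1 → run F
t=10: queue=[C,H,F] q_used=0 → run C
t=11: queue=[C,H,F] q_used=1 → run C
t=12: queue=[H,F,C] q_used=0 → run H
t=13: queue=[H,F,C] q_used=1 → run H
t=14: queue=[F,C,H] q_used=0 → run F
t=15: queue=[F,C,H] q_used=1 → run F
t=16: queue=[C,H,F] q_used=0 → run C
t=17: queue=[H,F] q_used=0 → run H
t=18: queue=[H,F] q_used=1 → run H
t=19: queue=[F,H] q_used=0 → run F
t=20: queue=[F,H] q_used=1 → run F
t=21: queue=[H] q_used=0 → run H
t=22: (idle)
t=23: (idle)
t=24: (idle)

context switches = 12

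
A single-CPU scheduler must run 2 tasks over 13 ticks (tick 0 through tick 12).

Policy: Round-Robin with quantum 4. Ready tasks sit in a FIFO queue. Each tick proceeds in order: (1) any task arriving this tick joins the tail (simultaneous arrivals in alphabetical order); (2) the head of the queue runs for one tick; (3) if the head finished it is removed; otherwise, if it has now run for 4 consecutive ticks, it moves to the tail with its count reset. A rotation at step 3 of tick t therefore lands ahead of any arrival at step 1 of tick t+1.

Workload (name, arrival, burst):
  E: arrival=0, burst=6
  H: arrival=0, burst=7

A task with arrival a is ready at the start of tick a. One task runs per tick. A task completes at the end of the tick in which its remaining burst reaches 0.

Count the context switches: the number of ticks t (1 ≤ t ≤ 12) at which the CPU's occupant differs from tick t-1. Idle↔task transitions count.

context switches = 3

t=0: queue=[E,H] q_used=0 → run E
t=1: queue=[E,H] q_used=1 → run E
t=2: queue=[E,H] q_used=2 → run E
t=3: queue=[E,H] q_used=3 → run E
t=4: queue=[H,E] q_used=0 → run H
t=5: queue=[H,E] q_used=1 → run H
t=6: queue=[H,E] q_used=2 → run H
t=7: queue=[H,E] q_used=3 → run H
t=8: queue=[E,H] q_used=0 → run E
t=9: queue=[E,H] q_used=1 → run E
t=10: queue=[H] q_used=0 → run H
t=11: queue=[H] q_used=1 → run H
t=12: queue=[H] q_used=2 → run H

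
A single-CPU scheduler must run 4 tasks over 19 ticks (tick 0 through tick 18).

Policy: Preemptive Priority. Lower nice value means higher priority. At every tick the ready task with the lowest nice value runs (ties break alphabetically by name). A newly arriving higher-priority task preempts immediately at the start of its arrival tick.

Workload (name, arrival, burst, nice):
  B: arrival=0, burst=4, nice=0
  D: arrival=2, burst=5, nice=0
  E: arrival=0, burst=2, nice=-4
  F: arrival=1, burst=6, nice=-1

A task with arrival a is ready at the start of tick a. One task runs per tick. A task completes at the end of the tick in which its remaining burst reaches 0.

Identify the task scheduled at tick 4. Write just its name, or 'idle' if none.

running at tick 4 = F

t=0: ready={B,E} → run E
t=1: ready={B,E,F} → run E
t=2: ready={B,D,F} → run F
t=3: ready={B,D,F} → run F
t=4: ready={B,D,F} → run F
t=5: ready={B,D,F} → run F
t=6: ready={B,D,F} → run F
t=7: ready={B,D,F} → run F
t=8: ready={B,D} → run B
t=9: ready={B,D} → run B
t=10: ready={B,D} → run B
t=11: ready={B,D} → run B
t=12: ready={D} → run D
t=13: ready={D} → run D
t=14: ready={D} → run D
t=15: ready={D} → run D
t=16: ready={D} → run D
t=17: (idle)
t=18: (idle)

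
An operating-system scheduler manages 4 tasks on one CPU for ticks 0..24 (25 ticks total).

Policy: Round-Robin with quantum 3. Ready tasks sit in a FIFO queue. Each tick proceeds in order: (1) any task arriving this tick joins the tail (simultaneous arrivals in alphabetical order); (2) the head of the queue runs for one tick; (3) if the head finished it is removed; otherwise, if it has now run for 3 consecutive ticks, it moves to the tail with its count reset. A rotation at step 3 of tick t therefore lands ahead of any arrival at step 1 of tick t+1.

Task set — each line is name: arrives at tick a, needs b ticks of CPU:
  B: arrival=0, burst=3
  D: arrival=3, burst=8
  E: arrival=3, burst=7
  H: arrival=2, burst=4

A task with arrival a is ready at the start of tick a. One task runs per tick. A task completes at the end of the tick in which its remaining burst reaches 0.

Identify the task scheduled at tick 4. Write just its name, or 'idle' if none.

running at tick 4 = H

t=0: queue=[B] q_used=0 → run B
t=1: queue=[B] q_used=1 → run B
t=2: queue=[B,H] q_used=2 → run B
t=3: queue=[H,D,E] q_used=0 → run H
t=4: queue=[H,D,E] q_used=1 → run H
t=5: queue=[H,D,E] q_used=2 → run H
t=6: queue=[D,E,H] q_used=0 → run D
t=7: queue=[D,E,H] q_used=1 → run D
t=8: queue=[D,E,H] q_used=2 → run D
t=9: queue=[E,H,D] q_used=0 → run E
t=10: queue=[E,H,D] q_used=1 → run E
t=11: queue=[E,H,D] q_used=2 → run E
t=12: queue=[H,D,E] q_used=0 → run H
t=13: queue=[D,E] q_used=0 → run D
t=14: queue=[D,E] q_used=1 → run D
t=15: queue=[D,E] q_used=2 → run D
t=16: queue=[E,D] q_used=0 → run E
t=17: queue=[E,D] q_used=1 → run E
t=18: queue=[E,D] q_used=2 → run E
t=19: queue=[D,E] q_used=0 → run D
t=20: queue=[D,E] q_used=1 → run D
t=21: queue=[E] q_used=0 → run E
t=22: (idle)
t=23: (idle)
t=24: (idle)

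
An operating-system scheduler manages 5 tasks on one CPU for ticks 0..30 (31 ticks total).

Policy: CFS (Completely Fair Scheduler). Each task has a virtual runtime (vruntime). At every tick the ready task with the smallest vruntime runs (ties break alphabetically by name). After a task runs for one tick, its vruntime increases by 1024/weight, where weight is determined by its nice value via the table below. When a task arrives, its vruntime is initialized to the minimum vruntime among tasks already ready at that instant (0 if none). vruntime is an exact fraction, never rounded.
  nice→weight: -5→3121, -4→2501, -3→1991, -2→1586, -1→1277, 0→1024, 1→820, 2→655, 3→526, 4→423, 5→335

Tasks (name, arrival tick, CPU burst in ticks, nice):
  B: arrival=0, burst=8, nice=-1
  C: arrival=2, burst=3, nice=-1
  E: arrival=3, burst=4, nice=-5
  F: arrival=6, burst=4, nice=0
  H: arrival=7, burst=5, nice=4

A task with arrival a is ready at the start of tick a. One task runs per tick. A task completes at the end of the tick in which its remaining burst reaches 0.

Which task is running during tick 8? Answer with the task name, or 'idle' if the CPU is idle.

running at tick 8 = H

t=0: vr[B=0] → run B
t=1: vr[B=1024/1277] → run B
t=2: vr[B=2048/1277 C=2048/1277] → run B
t=3: vr[B=3072/1277 C=2048/1277 E=2048/1277] → run C
t=4: vr[B=3072/1277 C=3072/1277 E=2048/1277] → run E
t=5: vr[B=3072/1277 C=3072/1277 E=7699456/3985517] → run E
t=6: vr[B=3072/1277 C=3072/1277 E=9007104/3985517 F=9007104/3985517] → run E
t=7: vr[B=3072/1277 C=3072/1277 E=10314752/3985517 F=9007104/3985517 H=9007104/3985517] → run F
t=8: vr[B=3072/1277 C=3072/1277 E=10314752/3985517 F=12992621/3985517 H=9007104/3985517] → run H
t=9: vr[B=3072/1277 C=3072/1277 E=10314752/3985517 F=12992621/3985517 H=7891174400/1685873691] → run B
t=10: vr[B=4096/1277 C=3072/1277 E=10314752/3985517 F=12992621/3985517 H=7891174400/1685873691] → run C
t=11: vr[B=4096/1277 C=4096/1277 E=10314752/3985517 F=12992621/3985517 H=7891174400/1685873691] → run E
t=12: vr[B=4096/1277 C=4096/1277 F=12992621/3985517 H=7891174400/1685873691] → run B
t=13: vr[B=5120/1277 C=4096/1277 F=12992621/3985517 H=7891174400/1685873691] → run C
t=14: vr[B=5120/1277 F=12992621/3985517 H=7891174400/1685873691] → run F
t=15: vr[B=5120/1277 F=16978138/3985517 H=7891174400/1685873691] → run B
t=16: vr[B=6144/1277 F=16978138/3985517 H=7891174400/1685873691] → run F
t=17: vr[B=6144/1277 F=20963655/3985517 H=7891174400/1685873691] → run H
t=18: vr[B=6144/1277 F=20963655/3985517 H=11972343808/1685873691] → run B
t=19: vr[B=7168/1277 F=20963655/3985517 H=11972343808/1685873691] → run F
t=20: vr[B=7168/1277 H=11972343808/1685873691] → run B
t=21: vr[H=11972343808/1685873691] → run H
t=22: vr[H=5351171072/561957897] → run H
t=23: vr[H=20134682624/1685873691] → run H
t=24: (idle)
t=25: (idle)
t=26: (idle)
t=27: (idle)
t=28: (idle)
t=29: (idle)
t=30: (idle)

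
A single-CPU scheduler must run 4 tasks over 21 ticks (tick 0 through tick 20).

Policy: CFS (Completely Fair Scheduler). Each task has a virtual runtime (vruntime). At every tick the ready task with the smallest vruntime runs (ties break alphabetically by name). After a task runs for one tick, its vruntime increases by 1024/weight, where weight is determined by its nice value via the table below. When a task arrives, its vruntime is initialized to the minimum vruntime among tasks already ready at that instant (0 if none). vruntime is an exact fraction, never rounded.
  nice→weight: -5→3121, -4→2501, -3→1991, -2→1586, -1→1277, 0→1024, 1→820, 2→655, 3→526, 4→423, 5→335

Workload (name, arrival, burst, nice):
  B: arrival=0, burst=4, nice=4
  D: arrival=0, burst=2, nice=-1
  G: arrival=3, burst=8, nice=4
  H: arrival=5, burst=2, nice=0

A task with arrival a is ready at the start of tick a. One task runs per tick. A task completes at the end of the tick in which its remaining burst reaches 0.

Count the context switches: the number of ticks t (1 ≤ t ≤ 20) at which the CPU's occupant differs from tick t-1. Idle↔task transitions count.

t=0: vr[B=0 D=0] → run B
t=1: vr[B=1024/423 D=0] → run D
t=2: vr[B=1024/423 D=1024/1277] → run D
t=3: vr[B=1024/423 G=1024/423] → run B
t=4: vr[B=2048/423 G=1024/423] → run G
t=5: vr[B=2048/423 G=2048/423 H=2048/423] → run B
t=6: vr[B=1024/141 G=2048/423 H=2048/423] → run G
t=7: vr[B=1024/141 G=1024/141 H=2048/423] → run H
t=8: vr[B=1024/141 G=1024/141 H=2471/423] → run H
t=9: vr[B=1024/141 G=1024/141] → run B
t=10: vr[G=1024/141] → run G
t=11: vr[G=4096/423] → run G
t=12: vr[G=5120/423] → run G
t=13: vr[G=2048/141] → run G
t=14: vr[G=7168/423] → run G
t=15: vr[G=8192/423] → run G
t=16: (idle)
t=17: (idle)
t=18: (idle)
t=19: (idle)
t=20: (idle)

context switches = 9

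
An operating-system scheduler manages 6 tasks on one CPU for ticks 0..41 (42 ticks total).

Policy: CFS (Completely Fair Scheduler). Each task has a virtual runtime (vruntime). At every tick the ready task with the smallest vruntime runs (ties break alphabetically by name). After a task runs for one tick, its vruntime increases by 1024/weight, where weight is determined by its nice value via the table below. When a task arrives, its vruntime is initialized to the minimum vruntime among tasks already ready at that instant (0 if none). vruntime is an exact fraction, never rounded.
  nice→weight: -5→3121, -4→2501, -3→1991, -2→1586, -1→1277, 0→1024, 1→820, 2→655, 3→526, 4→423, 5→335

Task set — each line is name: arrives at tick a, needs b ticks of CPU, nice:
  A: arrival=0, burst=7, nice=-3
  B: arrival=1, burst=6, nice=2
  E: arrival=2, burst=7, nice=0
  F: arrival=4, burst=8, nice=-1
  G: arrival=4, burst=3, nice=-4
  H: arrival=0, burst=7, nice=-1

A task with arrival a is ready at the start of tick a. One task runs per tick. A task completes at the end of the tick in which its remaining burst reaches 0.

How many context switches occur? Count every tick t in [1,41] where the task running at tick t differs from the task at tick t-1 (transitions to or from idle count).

context switches = 37

t=0: vr[A=0 H=0] → run A
t=1: vr[A=1024/1991 B=0 H=0] → run B
t=2: vr[A=1024/1991 B=1024/655 E=0 H=0] → run E
t=3: vr[A=1024/1991 B=1024/655 E=1 H=0] → run H
t=4: vr[A=1024/1991 B=1024/655 E=1 F=1024/1991 G=1024/1991 H=1024/1277] → run A
t=5: vr[A=2048/1991 B=1024/655 E=1 F=1024/1991 G=1024/1991 H=1024/1277] → run F
t=6: vr[A=2048/1991 B=1024/655 E=1 F=3346432/2542507 G=1024/1991 H=1024/1277] → run G
t=7: vr[A=2048/1991 B=1024/655 E=1 F=3346432/2542507 G=4599808/4979491 H=1024/1277] → run H
t=8: vr[A=2048/1991 B=1024/655 E=1 F=3346432/2542507 G=4599808/4979491 H=2048/1277] → run G
t=9: vr[A=2048/1991 B=1024/655 E=1 F=3346432/2542507 G=6638592/4979491 H=2048/1277] → run E
t=10: vr[A=2048/1991 B=1024/655 E=2 F=3346432/2542507 G=6638592/4979491 H=2048/1277] → run A
t=11: vr[A=3072/1991 B=1024/655 E=2 F=3346432/2542507 G=6638592/4979491 H=2048/1277] → run F
t=12: vr[A=3072/1991 B=1024/655 E=2 F=5385216/2542507 G=6638592/4979491 H=2048/1277] → run G
t=13: vr[A=3072/1991 B=1024/655 E=2 F=5385216/2542507 H=2048/1277] → run A
t=14: vr[A=4096/1991 B=1024/655 E=2 F=5385216/2542507 H=2048/1277] → run B
t=15: vr[A=4096/1991 B=2048/655 E=2 F=5385216/2542507 H=2048/1277] → run H
t=16: vr[A=4096/1991 B=2048/655 E=2 F=5385216/2542507 H=3072/1277] → run E
t=17: vr[A=4096/1991 B=2048/655 E=3 F=5385216/2542507 H=3072/1277] → run A
t=18: vr[A=5120/1991 B=2048/655 E=3 F=5385216/2542507 H=3072/1277] → run F
t=19: vr[A=5120/1991 B=2048/655 E=3 F=7424000/2542507 H=3072/1277] → run H
t=20: vr[A=5120/1991 B=2048/655 E=3 F=7424000/2542507 H=4096/1277] → run A
t=21: vr[A=6144/1991 B=2048/655 E=3 F=7424000/2542507 H=4096/1277] → run F
t=22: vr[A=6144/1991 B=2048/655 E=3 F=9462784/2542507 H=4096/1277] → run E
t=23: vr[A=6144/1991 B=2048/655 E=4 F=9462784/2542507 H=4096/1277] → run A
t=24: vr[B=2048/655 E=4 F=9462784/2542507 H=4096/1277] → run B
t=25: vr[B=3072/655 E=4 F=9462784/2542507 H=4096/1277] → run H
t=26: vr[B=3072/655 E=4 F=9462784/2542507 H=5120/1277] → run F
t=27: vr[B=3072/655 E=4 F=11501568/2542507 H=5120/1277] → run E
t=28: vr[B=3072/655 E=5 F=11501568/2542507 H=5120/1277] → run H
t=29: vr[B=3072/655 E=5 F=11501568/2542507 H=6144/1277] → run F
t=30: vr[B=3072/655 E=5 F=13540352/2542507 H=6144/1277] → run B
t=31: vr[B=4096/655 E=5 F=13540352/2542507 H=6144/1277] → run H
t=32: vr[B=4096/655 E=5 F=13540352/2542507] → run E
t=33: vr[B=4096/655 E=6 F=13540352/2542507] → run F
t=34: vr[B=4096/655 E=6 F=15579136/2542507] → run E
t=35: vr[B=4096/655 F=15579136/2542507] → run F
t=36: vr[B=4096/655] → run B
t=37: vr[B=1024/131] → run B
t=38: (idle)
t=39: (idle)
t=40: (idle)
t=41: (idle)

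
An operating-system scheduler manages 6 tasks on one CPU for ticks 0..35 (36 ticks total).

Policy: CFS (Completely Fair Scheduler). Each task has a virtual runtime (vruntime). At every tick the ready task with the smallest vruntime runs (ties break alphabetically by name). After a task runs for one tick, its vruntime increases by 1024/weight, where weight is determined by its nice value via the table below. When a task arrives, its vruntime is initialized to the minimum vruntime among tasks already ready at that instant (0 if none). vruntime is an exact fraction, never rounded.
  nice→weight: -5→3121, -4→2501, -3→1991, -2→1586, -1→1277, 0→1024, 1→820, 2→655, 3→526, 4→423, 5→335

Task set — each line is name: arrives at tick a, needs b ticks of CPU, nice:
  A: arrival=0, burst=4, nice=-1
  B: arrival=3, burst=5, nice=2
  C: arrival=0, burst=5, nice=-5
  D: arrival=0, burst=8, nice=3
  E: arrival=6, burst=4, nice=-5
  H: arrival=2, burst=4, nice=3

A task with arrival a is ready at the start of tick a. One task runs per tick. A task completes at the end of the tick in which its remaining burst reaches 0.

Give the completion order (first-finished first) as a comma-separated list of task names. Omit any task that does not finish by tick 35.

t=0: vr[A=0 C=0 D=0] → run A
t=1: vr[A=1024/1277 C=0 D=0] → run C
t=2: vr[A=1024/1277 C=1024/3121 D=0 H=0] → run D
t=3: vr[A=1024/1277 B=0 C=1024/3121 D=512/263 H=0] → run B
t=4: vr[A=1024/1277 B=1024/655 C=1024/3121 D=512/263 H=0] → run H
t=5: vr[A=1024/1277 B=1024/655 C=1024/3121 D=512/263 H=512/263] → run C
t=6: vr[A=1024/1277 B=1024/655 C=2048/3121 D=512/263 E=2048/3121 H=512/263] → run C
t=7: vr[A=1024/1277 B=1024/655 C=3072/3121 D=512/263 E=2048/3121 H=512/263] → run E
t=8: vr[A=1024/1277 B=1024/655 C=3072/3121 D=512/263 E=3072/3121 H=512/263] → run A
t=9: vr[A=2048/1277 B=1024/655 C=3072/3121 D=512/263 E=3072/3121 H=512/263] → run C
t=10: vr[A=2048/1277 B=1024/655 C=4096/3121 D=512/263 E=3072/3121 H=512/263] → run E
t=11: vr[A=2048/1277 B=1024/655 C=4096/3121 D=512/263 E=4096/3121 H=512/263] → run C
t=12: vr[A=2048/1277 B=1024/655 D=512/263 E=4096/3121 H=512/263] → run E
t=13: vr[A=2048/1277 B=1024/655 D=512/263 E=5120/3121 H=512/263] → run B
t=14: vr[A=2048/1277 B=2048/655 D=512/263 E=5120/3121 H=512/263] → run A
t=15: vr[A=3072/1277 B=2048/655 D=512/263 E=5120/3121 H=512/263] → run E
t=16: vr[A=3072/1277 B=2048/655 D=512/263 H=512/263] → run D
t=17: vr[A=3072/1277 B=2048/655 D=1024/263 H=512/263] → run H
t=18: vr[A=3072/1277 B=2048/655 D=1024/263 H=1024/263] → run A
t=19: vr[B=2048/655 D=1024/263 H=1024/263] → run B
t=20: vr[B=3072/655 D=1024/263 H=1024/263] → run D
t=21: vr[B=3072/655 D=1536/263 H=1024/263] → run H
t=22: vr[B=3072/655 D=1536/263 H=1536/263] → run B
t=23: vr[B=4096/655 D=1536/263 H=1536/263] → run D
t=24: vr[B=4096/655 D=2048/263 H=1536/263] → run H
t=25: vr[B=4096/655 D=2048/263] → run B
t=26: vr[D=2048/263] → run D
t=27: vr[D=2560/263] → run D
t=28: vr[D=3072/263] → run D
t=29: vr[D=3584/263] → run D
t=30: (idle)
t=31: (idle)
t=32: (idle)
t=33: (idle)
t=34: (idle)
t=35: (idle)

completion order = C, E, A, H, B, D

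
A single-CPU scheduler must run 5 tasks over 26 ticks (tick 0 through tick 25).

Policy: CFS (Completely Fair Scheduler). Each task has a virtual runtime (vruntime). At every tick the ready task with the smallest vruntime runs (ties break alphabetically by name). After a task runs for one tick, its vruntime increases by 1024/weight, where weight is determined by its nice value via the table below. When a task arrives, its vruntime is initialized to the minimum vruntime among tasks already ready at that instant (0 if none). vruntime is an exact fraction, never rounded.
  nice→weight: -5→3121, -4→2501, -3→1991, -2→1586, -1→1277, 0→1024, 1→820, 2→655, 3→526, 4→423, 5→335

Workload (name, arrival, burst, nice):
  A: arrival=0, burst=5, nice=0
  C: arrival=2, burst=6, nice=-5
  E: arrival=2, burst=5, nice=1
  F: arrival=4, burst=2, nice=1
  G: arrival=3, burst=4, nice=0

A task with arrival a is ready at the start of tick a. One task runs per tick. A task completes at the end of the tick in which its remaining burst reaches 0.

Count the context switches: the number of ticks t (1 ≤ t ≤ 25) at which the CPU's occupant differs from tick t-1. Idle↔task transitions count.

t=0: vr[A=0] → run A
t=1: vr[A=1] → run A
t=2: vr[A=2 C=2 E=2] → run A
t=3: vr[A=3 C=2 E=2 G=2] → run C
t=4: vr[A=3 C=7266/3121 E=2 F=2 G=2] → run E
t=5: vr[A=3 C=7266/3121 E=666/205 F=2 G=2] → run F
t=6: vr[A=3 C=7266/3121 E=666/205 F=666/205 G=2] → run G
t=7: vr[A=3 C=7266/3121 E=666/205 F=666/205 G=3] → run C
t=8: vr[A=3 C=8290/3121 E=666/205 F=666/205 G=3] → run C
t=9: vr[A=3 C=9314/3121 E=666/205 F=666/205 G=3] → run C
t=10: vr[A=3 C=10338/3121 E=666/205 F=666/205 G=3] → run A
t=11: vr[A=4 C=10338/3121 E=666/205 F=666/205 G=3] → run G
t=12: vr[A=4 C=10338/3121 E=666/205 F=666/205 G=4] → run E
t=13: vr[A=4 C=10338/3121 E=922/205 F=666/205 G=4] → run F
t=14: vr[A=4 C=10338/3121 E=922/205 G=4] → run C
t=15: vr[A=4 C=11362/3121 E=922/205 G=4] → run C
t=16: vr[A=4 E=922/205 G=4] → run A
t=17: vr[E=922/205 G=4] → run G
t=18: vr[E=922/205 G=5] → run E
t=19: vr[E=1178/205 G=5] → run G
t=20: vr[E=1178/205] → run E
t=21: vr[E=1434/205] → run E
t=22: (idle)
t=23: (idle)
t=24: (idle)
t=25: (idle)

context switches = 16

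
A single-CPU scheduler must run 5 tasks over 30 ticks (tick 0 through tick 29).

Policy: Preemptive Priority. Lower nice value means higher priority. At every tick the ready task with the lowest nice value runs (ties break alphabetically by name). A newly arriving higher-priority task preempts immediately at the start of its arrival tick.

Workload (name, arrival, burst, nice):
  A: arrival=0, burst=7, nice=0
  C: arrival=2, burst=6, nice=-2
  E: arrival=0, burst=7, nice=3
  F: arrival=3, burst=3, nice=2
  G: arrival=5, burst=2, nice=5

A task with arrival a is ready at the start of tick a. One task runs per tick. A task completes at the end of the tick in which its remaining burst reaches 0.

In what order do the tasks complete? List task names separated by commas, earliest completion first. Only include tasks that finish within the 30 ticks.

t=0: ready={A,E} → run A
t=1: ready={A,E} → run A
t=2: ready={A,C,E} → run C
t=3: ready={A,C,E,F} → run C
t=4: ready={A,C,E,F} → run C
t=5: ready={A,C,E,F,G} → run C
t=6: ready={A,C,E,F,G} → run C
t=7: ready={A,C,E,F,G} → run C
t=8: ready={A,E,F,G} → run A
t=9: ready={A,E,F,G} → run A
t=10: ready={A,E,F,G} → run A
t=11: ready={A,E,F,G} → run A
t=12: ready={A,E,F,G} → run A
t=13: ready={E,F,G} → run F
t=14: ready={E,F,G} → run F
t=15: ready={E,F,G} → run F
t=16: ready={E,G} → run E
t=17: ready={E,G} → run E
t=18: ready={E,G} → run E
t=19: ready={E,G} → run E
t=20: ready={E,G} → run E
t=21: ready={E,G} → run E
t=22: ready={E,G} → run E
t=23: ready={G} → run G
t=24: ready={G} → run G
t=25: (idle)
t=26: (idle)
t=27: (idle)
t=28: (idle)
t=29: (idle)

completion order = C, A, F, E, G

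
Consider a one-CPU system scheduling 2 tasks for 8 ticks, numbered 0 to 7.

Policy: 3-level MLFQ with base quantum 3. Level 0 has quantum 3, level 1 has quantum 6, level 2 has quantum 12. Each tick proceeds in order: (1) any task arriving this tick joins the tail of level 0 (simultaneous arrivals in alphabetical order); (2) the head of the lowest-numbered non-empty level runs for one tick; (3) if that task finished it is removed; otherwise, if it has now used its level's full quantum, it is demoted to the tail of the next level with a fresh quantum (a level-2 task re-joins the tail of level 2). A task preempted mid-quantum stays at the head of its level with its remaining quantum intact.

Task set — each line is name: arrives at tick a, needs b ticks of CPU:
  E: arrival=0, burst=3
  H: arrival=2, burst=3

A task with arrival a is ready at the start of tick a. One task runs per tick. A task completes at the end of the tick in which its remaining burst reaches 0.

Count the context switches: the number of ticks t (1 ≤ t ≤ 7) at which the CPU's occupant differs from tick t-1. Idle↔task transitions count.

context switches = 2

t=0: L0/L1/L2 = E/-/- → run E
t=1: L0/L1/L2 = E/-/- → run E
t=2: L0/L1/L2 = EH/-/- → run E
t=3: L0/L1/L2 = H/-/- → run H
t=4: L0/L1/L2 = H/-/- → run H
t=5: L0/L1/L2 = H/-/- → run H
t=6: (idle)
t=7: (idle)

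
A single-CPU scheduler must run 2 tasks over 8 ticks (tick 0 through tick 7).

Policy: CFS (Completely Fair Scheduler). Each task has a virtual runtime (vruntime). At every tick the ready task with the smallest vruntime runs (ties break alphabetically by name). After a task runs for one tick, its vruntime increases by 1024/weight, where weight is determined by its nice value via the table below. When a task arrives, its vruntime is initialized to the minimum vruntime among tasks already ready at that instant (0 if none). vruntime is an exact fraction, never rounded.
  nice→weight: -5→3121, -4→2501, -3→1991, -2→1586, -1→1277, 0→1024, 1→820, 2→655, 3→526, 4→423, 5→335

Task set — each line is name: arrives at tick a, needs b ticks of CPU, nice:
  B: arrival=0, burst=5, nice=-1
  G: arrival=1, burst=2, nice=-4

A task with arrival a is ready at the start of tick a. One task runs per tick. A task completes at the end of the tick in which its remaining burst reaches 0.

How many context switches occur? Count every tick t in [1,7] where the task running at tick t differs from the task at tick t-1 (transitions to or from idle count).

t=0: vr[B=0] → run B
t=1: vr[B=1024/1277 G=1024/1277] → run B
t=2: vr[B=2048/1277 G=1024/1277] → run G
t=3: vr[B=2048/1277 G=3868672/3193777] → run G
t=4: vr[B=2048/1277] → run B
t=5: vr[B=3072/1277] → run B
t=6: vr[B=4096/1277] → run B
t=7: (idle)

context switches = 3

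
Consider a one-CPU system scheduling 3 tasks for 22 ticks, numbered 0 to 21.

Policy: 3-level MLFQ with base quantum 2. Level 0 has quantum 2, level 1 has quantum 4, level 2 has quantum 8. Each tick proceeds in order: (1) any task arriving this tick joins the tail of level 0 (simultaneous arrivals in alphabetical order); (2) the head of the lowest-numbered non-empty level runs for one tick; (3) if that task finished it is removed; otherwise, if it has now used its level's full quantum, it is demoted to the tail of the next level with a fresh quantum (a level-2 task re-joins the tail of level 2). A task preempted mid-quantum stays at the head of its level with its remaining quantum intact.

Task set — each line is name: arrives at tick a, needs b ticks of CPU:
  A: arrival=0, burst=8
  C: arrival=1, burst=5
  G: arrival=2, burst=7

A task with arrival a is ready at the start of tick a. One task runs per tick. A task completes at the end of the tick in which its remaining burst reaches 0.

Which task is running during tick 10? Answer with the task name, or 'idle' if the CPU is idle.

t=0: L0/L1/L2 = A/-/- → run A
t=1: L0/L1/L2 = AC/-/- → run A
t=2: L0/L1/L2 = CG/A/- → run C
t=3: L0/L1/L2 = CG/A/- → run C
t=4: L0/L1/L2 = G/AC/- → run G
t=5: L0/L1/L2 = G/AC/- → run G
t=6: L0/L1/L2 = -/ACG/- → run A
t=7: L0/L1/L2 = -/ACG/- → run A
t=8: L0/L1/L2 = -/ACG/- → run A
t=9: L0/L1/L2 = -/ACG/- → run A
t=10: L0/L1/L2 = -/CG/A → run C
t=11: L0/L1/L2 = -/CG/A → run C
t=12: L0/L1/L2 = -/CG/A → run C
t=13: L0/L1/L2 = -/G/A → run G
t=14: L0/L1/L2 = -/G/A → run G
t=15: L0/L1/L2 = -/G/A → run G
t=16: L0/L1/L2 = -/G/A → run G
t=17: L0/L1/L2 = -/-/AG → run A
t=18: L0/L1/L2 = -/-/AG → run A
t=19: L0/L1/L2 = -/-/G → run G
t=20: (idle)
t=21: (idle)

running at tick 10 = C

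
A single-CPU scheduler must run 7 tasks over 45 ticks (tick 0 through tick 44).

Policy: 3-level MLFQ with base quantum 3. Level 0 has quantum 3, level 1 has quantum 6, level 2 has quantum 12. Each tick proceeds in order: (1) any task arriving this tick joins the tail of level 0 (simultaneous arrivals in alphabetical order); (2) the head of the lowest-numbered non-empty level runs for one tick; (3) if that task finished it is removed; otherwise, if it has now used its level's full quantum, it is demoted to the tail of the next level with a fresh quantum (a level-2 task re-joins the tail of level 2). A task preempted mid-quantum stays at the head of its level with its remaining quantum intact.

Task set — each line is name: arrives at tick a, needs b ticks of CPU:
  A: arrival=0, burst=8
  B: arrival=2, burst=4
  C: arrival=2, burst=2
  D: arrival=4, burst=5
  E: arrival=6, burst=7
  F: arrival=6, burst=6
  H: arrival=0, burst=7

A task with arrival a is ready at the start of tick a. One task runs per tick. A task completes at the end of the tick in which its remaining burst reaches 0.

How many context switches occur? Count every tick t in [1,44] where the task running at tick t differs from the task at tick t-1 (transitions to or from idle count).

context switches = 13

t=0: L0/L1/L2 = AH/-/- → run A
t=1: L0/L1/L2 = AH/-/- → run A
t=2: L0/L1/L2 = AHBC/-/- → run A
t=3: L0/L1/L2 = HBC/A/- → run H
t=4: L0/L1/L2 = HBCD/A/- → run H
t=5: L0/L1/L2 = HBCD/A/- → run H
t=6: L0/L1/L2 = BCDEF/AH/- → run B
t=7: L0/L1/L2 = BCDEF/AH/- → run B
t=8: L0/L1/L2 = BCDEF/AH/- → run B
t=9: L0/L1/L2 = CDEF/AHB/- → run C
t=10: L0/L1/L2 = CDEF/AHB/- → run C
t=11: L0/L1/L2 = DEF/AHB/- → run D
t=12: L0/L1/L2 = DEF/AHB/- → run D
t=13: L0/L1/L2 = DEF/AHB/- → run D
t=14: L0/L1/L2 = EF/AHBD/- → run E
t=15: L0/L1/L2 = EF/AHBD/- → run E
t=16: L0/L1/L2 = EF/AHBD/- → run E
t=17: L0/L1/L2 = F/AHBDE/- → run F
t=18: L0/L1/L2 = F/AHBDE/- → run F
t=19: L0/L1/L2 = F/AHBDE/- → run F
t=20: L0/L1/L2 = -/AHBDEF/- → run A
t=21: L0/L1/L2 = -/AHBDEF/- → run A
t=22: L0/L1/L2 = -/AHBDEF/- → run A
t=23: L0/L1/L2 = -/AHBDEF/- → run A
t=24: L0/L1/L2 = -/AHBDEF/- → run A
t=25: L0/L1/L2 = -/HBDEF/- → run H
t=26: L0/L1/L2 = -/HBDEF/- → run H
t=27: L0/L1/L2 = -/HBDEF/- → run H
t=28: L0/L1/L2 = -/HBDEF/- → run H
t=29: L0/L1/L2 = -/BDEF/- → run B
t=30: L0/L1/L2 = -/DEF/- → run D
t=31: L0/L1/L2 = -/DEF/- → run D
t=32: L0/L1/L2 = -/EF/- → run E
t=33: L0/L1/L2 = -/EF/- → run E
t=34: L0/L1/L2 = -/EF/- → run E
t=35: L0/L1/L2 = -/EF/- → run E
t=36: L0/L1/L2 = -/F/- → run F
t=37: L0/L1/L2 = -/F/- → run F
t=38: L0/L1/L2 = -/F/- → run F
t=39: (idle)
t=40: (idle)
t=41: (idle)
t=42: (idle)
t=43: (idle)
t=44: (idle)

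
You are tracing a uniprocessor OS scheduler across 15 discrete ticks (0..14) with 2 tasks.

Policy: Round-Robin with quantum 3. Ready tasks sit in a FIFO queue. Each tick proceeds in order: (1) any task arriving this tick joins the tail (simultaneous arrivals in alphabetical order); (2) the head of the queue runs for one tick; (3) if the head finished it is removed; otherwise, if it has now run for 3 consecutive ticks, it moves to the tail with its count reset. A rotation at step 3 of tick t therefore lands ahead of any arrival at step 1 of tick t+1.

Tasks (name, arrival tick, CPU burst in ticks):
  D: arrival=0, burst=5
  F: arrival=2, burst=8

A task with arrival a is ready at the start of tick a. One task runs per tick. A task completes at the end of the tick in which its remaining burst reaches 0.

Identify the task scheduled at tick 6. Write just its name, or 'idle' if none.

running at tick 6 = D

t=0: queue=[D] q_used=0 → run D
t=1: queue=[D] q_used=1 → run D
t=2: queue=[D,F] q_used=2 → run D
t=3: queue=[F,D] q_used=0 → run F
t=4: queue=[F,D] q_used=1 → run F
t=5: queue=[F,D] q_used=2 → run F
t=6: queue=[D,F] q_used=0 → run D
t=7: queue=[D,F] q_used=1 → run D
t=8: queue=[F] q_used=0 → run F
t=9: queue=[F] q_used=1 → run F
t=10: queue=[F] q_used=2 → run F
t=11: queue=[F] q_used=0 → run F
t=12: queue=[F] q_used=1 → run F
t=13: (idle)
t=14: (idle)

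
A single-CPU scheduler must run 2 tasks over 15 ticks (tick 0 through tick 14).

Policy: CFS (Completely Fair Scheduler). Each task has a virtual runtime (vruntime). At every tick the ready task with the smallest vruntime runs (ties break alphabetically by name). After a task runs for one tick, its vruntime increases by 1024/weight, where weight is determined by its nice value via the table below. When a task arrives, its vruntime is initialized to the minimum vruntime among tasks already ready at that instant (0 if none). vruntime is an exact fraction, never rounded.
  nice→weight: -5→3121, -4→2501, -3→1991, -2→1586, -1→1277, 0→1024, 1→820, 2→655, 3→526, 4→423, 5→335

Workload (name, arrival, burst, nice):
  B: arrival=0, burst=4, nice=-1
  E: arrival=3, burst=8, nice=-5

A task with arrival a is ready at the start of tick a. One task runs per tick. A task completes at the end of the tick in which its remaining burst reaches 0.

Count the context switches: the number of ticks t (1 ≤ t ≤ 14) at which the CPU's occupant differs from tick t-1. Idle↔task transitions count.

context switches = 2

t=0: vr[B=0] → run B
t=1: vr[B=1024/1277] → run B
t=2: vr[B=2048/1277] → run B
t=3: vr[B=3072/1277 E=3072/1277] → run B
t=4: vr[E=3072/1277] → run E
t=5: vr[E=10895360/3985517] → run E
t=6: vr[E=12203008/3985517] → run E
t=7: vr[E=13510656/3985517] → run E
t=8: vr[E=14818304/3985517] → run E
t=9: vr[E=16125952/3985517] → run E
t=10: vr[E=17433600/3985517] → run E
t=11: vr[E=18741248/3985517] → run E
t=12: (idle)
t=13: (idle)
t=14: (idle)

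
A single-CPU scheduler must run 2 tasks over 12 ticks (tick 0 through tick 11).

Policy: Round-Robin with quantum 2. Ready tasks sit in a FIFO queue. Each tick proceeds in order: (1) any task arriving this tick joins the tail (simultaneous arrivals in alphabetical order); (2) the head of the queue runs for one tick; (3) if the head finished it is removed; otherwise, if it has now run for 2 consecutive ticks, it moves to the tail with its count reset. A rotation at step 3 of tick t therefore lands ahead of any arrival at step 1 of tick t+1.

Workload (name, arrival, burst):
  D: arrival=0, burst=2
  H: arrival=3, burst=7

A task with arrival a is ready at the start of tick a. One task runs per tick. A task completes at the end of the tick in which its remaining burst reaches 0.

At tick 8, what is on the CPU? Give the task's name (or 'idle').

t=0: queue=[D] q_used=0 → run D
t=1: queue=[D] q_used=1 → run D
t=2: (idle)
t=3: queue=[H] q_used=0 → run H
t=4: queue=[H] q_used=1 → run H
t=5: queue=[H] q_used=0 → run H
t=6: queue=[H] q_used=1 → run H
t=7: queue=[H] q_used=0 → run H
t=8: queue=[H] q_used=1 → run H
t=9: queue=[H] q_used=0 → run H
t=10: (idle)
t=11: (idle)

running at tick 8 = H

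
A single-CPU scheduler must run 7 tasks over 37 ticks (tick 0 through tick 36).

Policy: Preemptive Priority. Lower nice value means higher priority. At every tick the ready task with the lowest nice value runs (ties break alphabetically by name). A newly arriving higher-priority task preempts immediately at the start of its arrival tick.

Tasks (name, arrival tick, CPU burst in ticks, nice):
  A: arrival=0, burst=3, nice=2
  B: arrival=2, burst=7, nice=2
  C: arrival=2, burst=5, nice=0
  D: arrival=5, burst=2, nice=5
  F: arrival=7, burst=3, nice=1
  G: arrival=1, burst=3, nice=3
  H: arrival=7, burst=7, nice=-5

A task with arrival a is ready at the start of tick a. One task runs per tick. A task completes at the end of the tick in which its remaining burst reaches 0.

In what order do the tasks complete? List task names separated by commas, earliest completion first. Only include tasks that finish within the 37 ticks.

t=0: ready={A} → run A
t=1: ready={A,G} → run A
t=2: ready={A,B,C,G} → run C
t=3: ready={A,B,C,G} → run C
t=4: ready={A,B,C,G} → run C
t=5: ready={A,B,C,D,G} → run C
t=6: ready={A,B,C,D,G} → run C
t=7: ready={A,B,D,F,G,H} → run H
t=8: ready={A,B,D,F,G,H} → run H
t=9: ready={A,B,D,F,G,H} → run H
t=10: ready={A,B,D,F,G,H} → run H
t=11: ready={A,B,D,F,G,H} → run H
t=12: ready={A,B,D,F,G,H} → run H
t=13: ready={A,B,D,F,G,H} → run H
t=14: ready={A,B,D,F,G} → run F
t=15: ready={A,B,D,F,G} → run F
t=16: ready={A,B,D,F,G} → run F
t=17: ready={A,B,D,G} → run A
t=18: ready={B,D,G} → run B
t=19: ready={B,D,G} → run B
t=20: ready={B,D,G} → run B
t=21: ready={B,D,G} → run B
t=22: ready={B,D,G} → run B
t=23: ready={B,D,G} → run B
t=24: ready={B,D,G} → run B
t=25: ready={D,G} → run G
t=26: ready={D,G} → run G
t=27: ready={D,G} → run G
t=28: ready={D} → run D
t=29: ready={D} → run D
t=30: (idle)
t=31: (idle)
t=32: (idle)
t=33: (idle)
t=34: (idle)
t=35: (idle)
t=36: (idle)

completion order = C, H, F, A, B, G, D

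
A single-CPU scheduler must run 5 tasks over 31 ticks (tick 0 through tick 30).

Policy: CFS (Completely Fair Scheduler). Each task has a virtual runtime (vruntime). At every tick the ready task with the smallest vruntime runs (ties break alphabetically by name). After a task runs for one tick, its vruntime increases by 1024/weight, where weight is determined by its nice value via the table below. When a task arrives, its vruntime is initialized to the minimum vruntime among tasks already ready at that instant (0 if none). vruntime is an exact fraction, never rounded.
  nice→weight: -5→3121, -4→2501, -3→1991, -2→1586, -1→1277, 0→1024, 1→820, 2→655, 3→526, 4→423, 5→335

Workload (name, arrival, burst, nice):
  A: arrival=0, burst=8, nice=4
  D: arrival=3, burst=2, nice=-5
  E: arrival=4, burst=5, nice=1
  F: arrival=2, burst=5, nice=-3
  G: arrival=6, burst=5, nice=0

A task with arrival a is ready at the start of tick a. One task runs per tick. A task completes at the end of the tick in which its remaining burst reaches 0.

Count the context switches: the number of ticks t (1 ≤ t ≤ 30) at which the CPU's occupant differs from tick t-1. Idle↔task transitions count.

t=0: vr[A=0] → run A
t=1: vr[A=1024/423] → run A
t=2: vr[A=2048/423 F=2048/423] → run A
t=3: vr[A=1024/141 D=2048/423 F=2048/423] → run D
t=4: vr[A=1024/141 D=6824960/1320183 E=2048/423 F=2048/423] → run E
t=5: vr[A=1024/141 D=6824960/1320183 E=528128/86715 F=2048/423] → run F
t=6: vr[A=1024/141 D=6824960/1320183 E=528128/86715 F=4510720/842193 G=6824960/1320183] → run D
t=7: vr[A=1024/141 E=528128/86715 F=4510720/842193 G=6824960/1320183] → run G
t=8: vr[A=1024/141 E=528128/86715 F=4510720/842193 G=8145143/1320183] → run F
t=9: vr[A=1024/141 E=528128/86715 F=4943872/842193 G=8145143/1320183] → run F
t=10: vr[A=1024/141 E=528128/86715 F=5377024/842193 G=8145143/1320183] → run E
t=11: vr[A=1024/141 E=636416/86715 F=5377024/842193 G=8145143/1320183] → run G
t=12: vr[A=1024/141 E=636416/86715 F=5377024/842193 G=9465326/1320183] → run F
t=13: vr[A=1024/141 E=636416/86715 F=5810176/842193 G=9465326/1320183] → run F
t=14: vr[A=1024/141 E=636416/86715 G=9465326/1320183] → run G
t=15: vr[A=1024/141 E=636416/86715 G=10785509/1320183] → run A
t=16: vr[A=4096/423 E=636416/86715 G=10785509/1320183] → run E
t=17: vr[A=4096/423 E=744704/86715 G=10785509/1320183] → run G
t=18: vr[A=4096/423 E=744704/86715 G=12105692/1320183] → run E
t=19: vr[A=4096/423 E=852992/86715 G=12105692/1320183] → run G
t=20: vr[A=4096/423 E=852992/86715] → run A
t=21: vr[A=5120/423 E=852992/86715] → run E
t=22: vr[A=5120/423] → run A
t=23: vr[A=2048/141] → run A
t=24: vr[A=7168/423] → run A
t=25: (idle)
t=26: (idle)
t=27: (idle)
t=28: (idle)
t=29: (idle)
t=30: (idle)

context switches = 19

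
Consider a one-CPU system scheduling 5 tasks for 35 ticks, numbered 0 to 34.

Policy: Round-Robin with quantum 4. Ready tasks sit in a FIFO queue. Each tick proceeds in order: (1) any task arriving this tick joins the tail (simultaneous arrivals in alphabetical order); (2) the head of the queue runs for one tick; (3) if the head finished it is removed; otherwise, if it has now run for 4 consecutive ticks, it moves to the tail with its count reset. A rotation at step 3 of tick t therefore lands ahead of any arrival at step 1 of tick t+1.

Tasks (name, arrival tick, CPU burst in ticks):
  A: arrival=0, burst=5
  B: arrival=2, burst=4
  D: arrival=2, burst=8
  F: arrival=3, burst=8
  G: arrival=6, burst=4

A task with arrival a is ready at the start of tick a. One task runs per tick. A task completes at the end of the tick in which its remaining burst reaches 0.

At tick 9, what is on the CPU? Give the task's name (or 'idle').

t=0: queue=[A] q_used=0 → run A
t=1: queue=[A] q_used=1 → run A
t=2: queue=[A,B,D] q_used=2 → run A
t=3: queue=[A,B,D,F] q_used=3 → run A
t=4: queue=[B,D,F,A] q_used=0 → run B
t=5: queue=[B,D,F,A] q_used=1 → run B
t=6: queue=[B,D,F,A,G] q_used=2 → run B
t=7: queue=[B,D,F,A,G] q_used=3 → run B
t=8: queue=[D,F,A,G] q_used=0 → run D
t=9: queue=[D,F,A,G] q_used=1 → run D
t=10: queue=[D,F,A,G] q_used=2 → run D
t=11: queue=[D,F,A,G] q_used=3 → run D
t=12: queue=[F,A,G,D] q_used=0 → run F
t=13: queue=[F,A,G,D] q_used=1 → run F
t=14: queue=[F,A,G,D] q_used=2 → run F
t=15: queue=[F,A,G,D] q_used=3 → run F
t=16: queue=[A,G,D,F] q_used=0 → run A
t=17: queue=[G,D,F] q_used=0 → run G
t=18: queue=[G,D,F] q_used=1 → run G
t=19: queue=[G,D,F] q_used=2 → run G
t=20: queue=[G,D,F] q_used=3 → run G
t=21: queue=[D,F] q_used=0 → run D
t=22: queue=[D,F] q_used=1 → run D
t=23: queue=[D,F] q_used=2 → run D
t=24: queue=[D,F] q_used=3 → run D
t=25: queue=[F] q_used=0 → run F
t=26: queue=[F] q_used=1 → run F
t=27: queue=[F] q_used=2 → run F
t=28: queue=[F] q_used=3 → run F
t=29: (idle)
t=30: (idle)
t=31: (idle)
t=32: (idle)
t=33: (idle)
t=34: (idle)

running at tick 9 = D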